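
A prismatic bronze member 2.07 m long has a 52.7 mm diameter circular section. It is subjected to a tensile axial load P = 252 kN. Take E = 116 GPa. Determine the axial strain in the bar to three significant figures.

A = 2181 mm².
σ = N/A = 115.5 MPa; ε = σ/E = 115.5/116000 = 9.959e-04.

9.96e-04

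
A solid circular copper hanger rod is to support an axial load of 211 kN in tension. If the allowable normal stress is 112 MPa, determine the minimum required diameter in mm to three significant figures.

Required area A ≥ P/σ_allow = 211000/112 = 1884 mm².
For a solid circular section, d ≥ √(4A/π) = 48.98 mm.

49.0 mm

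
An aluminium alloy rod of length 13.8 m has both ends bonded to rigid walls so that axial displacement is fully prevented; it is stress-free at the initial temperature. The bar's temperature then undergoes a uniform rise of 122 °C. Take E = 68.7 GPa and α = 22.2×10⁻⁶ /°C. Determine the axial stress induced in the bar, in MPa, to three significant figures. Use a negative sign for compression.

-186 MPa

Free thermal expansion αLΔT = 22.2e-6 · 13800 · 122 = 37.38 mm.
The walls impose strain ε = −(37.38)/13800 = -2.7084e-03; σ = Eε = 68700 · -2.7084e-03 = -186.1 MPa.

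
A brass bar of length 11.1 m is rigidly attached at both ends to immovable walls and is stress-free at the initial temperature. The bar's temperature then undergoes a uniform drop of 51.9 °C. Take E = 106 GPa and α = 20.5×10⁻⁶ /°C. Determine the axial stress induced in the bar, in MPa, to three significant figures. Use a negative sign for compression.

113 MPa

Free thermal expansion αLΔT = 20.5e-6 · 11100 · -51.9 = -11.81 mm.
The walls impose strain ε = −(-11.81)/11100 = 1.0639e-03; σ = Eε = 106000 · 1.0639e-03 = 112.8 MPa.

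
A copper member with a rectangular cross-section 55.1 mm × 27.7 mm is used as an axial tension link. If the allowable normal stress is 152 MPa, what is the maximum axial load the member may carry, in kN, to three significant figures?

232 kN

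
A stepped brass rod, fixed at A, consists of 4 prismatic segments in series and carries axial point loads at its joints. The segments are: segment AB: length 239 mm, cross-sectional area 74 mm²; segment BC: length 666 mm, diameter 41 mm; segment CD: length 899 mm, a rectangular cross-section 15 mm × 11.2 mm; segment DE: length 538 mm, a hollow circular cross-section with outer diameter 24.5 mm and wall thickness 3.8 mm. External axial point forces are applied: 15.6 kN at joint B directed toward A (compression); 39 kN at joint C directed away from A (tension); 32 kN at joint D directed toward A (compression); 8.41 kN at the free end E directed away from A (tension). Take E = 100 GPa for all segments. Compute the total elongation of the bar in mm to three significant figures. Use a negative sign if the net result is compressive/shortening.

Internal axial forces (sectioning from the free end, tension +): N_DE = 8.41 kN, N_CD = -23.59 kN, N_BC = 15.41 kN, N_AB = -0.19 kN.
A_BC = 1320 mm².
A_CD = 168 mm².
A_DE = 247.1 mm².
δ_AB = -190·239/(74·100000) = -0.006136 mm
δ_BC = 15410·666/(1320·100000) = 0.07774 mm
δ_CD = -23590·899/(168·100000) = -1.262 mm
δ_DE = 8410·538/(247.1·100000) = 0.1831 mm
δ = Σδ_i = -1.008 mm.

-1.01 mm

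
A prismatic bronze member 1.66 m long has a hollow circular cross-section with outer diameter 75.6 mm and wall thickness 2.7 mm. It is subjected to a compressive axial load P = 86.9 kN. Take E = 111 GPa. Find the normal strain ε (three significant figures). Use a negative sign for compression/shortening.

-0.00127

A = 618.4 mm².
σ = N/A = -140.5 MPa; ε = σ/E = -140.5/111000 = -1.266e-03.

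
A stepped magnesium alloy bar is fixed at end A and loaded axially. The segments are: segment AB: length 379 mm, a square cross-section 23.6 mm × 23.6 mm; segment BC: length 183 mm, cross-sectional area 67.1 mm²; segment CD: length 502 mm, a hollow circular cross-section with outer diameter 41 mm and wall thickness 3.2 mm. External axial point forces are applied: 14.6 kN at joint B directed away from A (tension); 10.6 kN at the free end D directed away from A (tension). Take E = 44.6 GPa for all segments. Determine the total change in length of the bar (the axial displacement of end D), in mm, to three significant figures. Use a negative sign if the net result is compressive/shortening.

1.35 mm

Internal axial forces (sectioning from the free end, tension +): N_CD = 10.6 kN, N_BC = 10.6 kN, N_AB = 25.2 kN.
A_AB = 557 mm².
A_CD = 380 mm².
δ_AB = 25200·379/(557·44600) = 0.3845 mm
δ_BC = 10600·183/(67.1·44600) = 0.6482 mm
δ_CD = 10600·502/(380·44600) = 0.314 mm
δ = Σδ_i = 1.347 mm.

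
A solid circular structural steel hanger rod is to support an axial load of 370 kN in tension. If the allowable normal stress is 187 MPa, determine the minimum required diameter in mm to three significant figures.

50.2 mm

Required area A ≥ P/σ_allow = 370000/187 = 1979 mm².
For a solid circular section, d ≥ √(4A/π) = 50.19 mm.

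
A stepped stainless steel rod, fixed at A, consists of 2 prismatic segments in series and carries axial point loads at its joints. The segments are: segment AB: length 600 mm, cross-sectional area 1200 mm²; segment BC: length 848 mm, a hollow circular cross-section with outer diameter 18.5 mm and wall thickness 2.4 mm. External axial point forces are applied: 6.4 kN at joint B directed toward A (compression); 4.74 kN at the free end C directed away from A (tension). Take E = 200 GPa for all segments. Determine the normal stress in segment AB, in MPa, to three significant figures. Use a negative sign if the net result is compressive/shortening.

-1.38 MPa

Internal axial forces (sectioning from the free end, tension +): N_BC = 4.74 kN, N_AB = -1.66 kN.
σ_AB = N_AB/A_AB = -1660/1200 = -1.383 MPa.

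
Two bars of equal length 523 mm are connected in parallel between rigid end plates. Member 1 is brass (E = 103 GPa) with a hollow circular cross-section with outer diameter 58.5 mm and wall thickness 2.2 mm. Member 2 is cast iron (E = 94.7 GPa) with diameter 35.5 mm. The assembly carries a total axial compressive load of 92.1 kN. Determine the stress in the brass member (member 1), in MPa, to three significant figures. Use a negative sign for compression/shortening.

-70.9 MPa

A_1 = 389.1 mm².
A_2 = 989.8 mm².
Equal strain + equilibrium ⇒ each member carries load in proportion to AE: A₁E₁ = 40080000 N, A₂E₂ = 93730000 N, ΣAE = 133800000 N.
σ₁ = P·E₁/ΣAE = -92100·103000/133800000 = -70.89 MPa.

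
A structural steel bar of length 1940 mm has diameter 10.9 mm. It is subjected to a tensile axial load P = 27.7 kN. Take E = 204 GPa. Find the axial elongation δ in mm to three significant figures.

A = 93.31 mm².
δ_mech = NL/(AE) = 27700·1940/(93.31·204000) = 2.823 mm.

2.82 mm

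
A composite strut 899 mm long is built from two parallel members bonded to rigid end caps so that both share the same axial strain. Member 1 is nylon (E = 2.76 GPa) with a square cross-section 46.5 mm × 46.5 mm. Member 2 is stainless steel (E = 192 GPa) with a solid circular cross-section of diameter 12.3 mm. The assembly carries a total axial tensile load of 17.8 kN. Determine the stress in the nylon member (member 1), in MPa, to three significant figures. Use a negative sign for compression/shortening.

1.71 MPa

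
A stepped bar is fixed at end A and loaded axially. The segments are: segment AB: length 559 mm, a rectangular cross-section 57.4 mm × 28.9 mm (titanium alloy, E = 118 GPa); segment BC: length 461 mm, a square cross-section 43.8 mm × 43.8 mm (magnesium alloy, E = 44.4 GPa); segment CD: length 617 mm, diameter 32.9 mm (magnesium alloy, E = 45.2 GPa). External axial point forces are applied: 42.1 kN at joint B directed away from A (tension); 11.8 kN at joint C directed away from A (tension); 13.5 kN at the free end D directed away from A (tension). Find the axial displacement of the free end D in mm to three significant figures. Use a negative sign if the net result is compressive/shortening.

0.546 mm

Internal axial forces (sectioning from the free end, tension +): N_CD = 13.5 kN, N_BC = 25.3 kN, N_AB = 67.4 kN.
A_AB = 1659 mm².
A_BC = 1918 mm².
A_CD = 850.1 mm².
δ_AB = 67400·559/(1659·118000) = 0.1925 mm
δ_BC = 25300·461/(1918·44400) = 0.1369 mm
δ_CD = 13500·617/(850.1·45200) = 0.2168 mm
δ = Σδ_i = 0.5462 mm.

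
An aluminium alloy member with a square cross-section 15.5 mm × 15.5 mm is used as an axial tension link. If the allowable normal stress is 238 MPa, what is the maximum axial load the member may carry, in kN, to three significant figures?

A = 240.2 mm².
P_max = σ_allow · A = 238 · 240.2 = 57180 N = 57.18 kN.

57.2 kN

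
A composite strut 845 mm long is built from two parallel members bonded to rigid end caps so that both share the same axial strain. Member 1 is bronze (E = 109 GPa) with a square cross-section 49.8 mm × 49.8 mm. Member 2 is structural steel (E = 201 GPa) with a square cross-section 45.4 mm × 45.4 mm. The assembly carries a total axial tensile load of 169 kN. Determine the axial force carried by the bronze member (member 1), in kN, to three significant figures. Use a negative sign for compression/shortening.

A_1 = 2480 mm².
A_2 = 2061 mm².
Equal strain + equilibrium ⇒ each member carries load in proportion to AE: A₁E₁ = 270300000 N, A₂E₂ = 414300000 N, ΣAE = 684600000 N.
F₁ = P·A₁E₁/ΣAE = 169000·270300000/684600000 = 66730 N.

66.7 kN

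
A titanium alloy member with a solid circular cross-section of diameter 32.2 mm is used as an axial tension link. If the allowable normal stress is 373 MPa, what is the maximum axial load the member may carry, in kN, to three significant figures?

A = 814.3 mm².
P_max = σ_allow · A = 373 · 814.3 = 303700 N = 303.7 kN.

304 kN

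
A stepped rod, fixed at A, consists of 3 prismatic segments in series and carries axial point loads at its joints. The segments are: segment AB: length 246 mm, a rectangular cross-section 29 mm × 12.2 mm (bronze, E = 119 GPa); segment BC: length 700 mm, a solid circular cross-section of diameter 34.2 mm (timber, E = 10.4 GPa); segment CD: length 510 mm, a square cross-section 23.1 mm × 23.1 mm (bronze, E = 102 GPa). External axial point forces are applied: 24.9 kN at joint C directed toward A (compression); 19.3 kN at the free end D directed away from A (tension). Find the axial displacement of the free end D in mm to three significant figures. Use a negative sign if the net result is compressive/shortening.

Internal axial forces (sectioning from the free end, tension +): N_CD = 19.3 kN, N_BC = -5.6 kN, N_AB = -5.6 kN.
A_AB = 353.8 mm².
A_BC = 918.6 mm².
A_CD = 533.6 mm².
δ_AB = -5600·246/(353.8·119000) = -0.03272 mm
δ_BC = -5600·700/(918.6·10400) = -0.4103 mm
δ_CD = 19300·510/(533.6·102000) = 0.1808 mm
δ = Σδ_i = -0.2622 mm.

-0.262 mm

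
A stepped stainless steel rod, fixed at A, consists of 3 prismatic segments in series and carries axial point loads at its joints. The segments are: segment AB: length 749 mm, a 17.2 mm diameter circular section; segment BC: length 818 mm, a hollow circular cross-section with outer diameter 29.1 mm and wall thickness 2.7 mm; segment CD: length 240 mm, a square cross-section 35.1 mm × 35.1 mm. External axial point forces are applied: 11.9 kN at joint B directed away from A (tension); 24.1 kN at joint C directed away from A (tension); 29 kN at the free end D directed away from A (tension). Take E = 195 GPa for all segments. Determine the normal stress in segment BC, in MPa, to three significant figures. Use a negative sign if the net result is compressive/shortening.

237 MPa

Internal axial forces (sectioning from the free end, tension +): N_CD = 29 kN, N_BC = 53.1 kN, N_AB = 65 kN.
A_BC = 223.9 mm².
σ_BC = N_BC/A_BC = 53100/223.9 = 237.1 MPa.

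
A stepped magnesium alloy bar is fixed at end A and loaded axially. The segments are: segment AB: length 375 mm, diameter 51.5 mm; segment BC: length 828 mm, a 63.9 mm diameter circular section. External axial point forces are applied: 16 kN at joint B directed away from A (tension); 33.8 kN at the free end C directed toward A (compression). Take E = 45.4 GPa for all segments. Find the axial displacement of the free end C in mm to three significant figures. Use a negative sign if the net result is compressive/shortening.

-0.263 mm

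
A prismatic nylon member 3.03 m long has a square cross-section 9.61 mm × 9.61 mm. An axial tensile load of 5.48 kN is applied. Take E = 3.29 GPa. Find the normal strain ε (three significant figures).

A = 92.35 mm².
σ = N/A = 59.34 MPa; ε = σ/E = 59.34/3290 = 1.804e-02.

0.0180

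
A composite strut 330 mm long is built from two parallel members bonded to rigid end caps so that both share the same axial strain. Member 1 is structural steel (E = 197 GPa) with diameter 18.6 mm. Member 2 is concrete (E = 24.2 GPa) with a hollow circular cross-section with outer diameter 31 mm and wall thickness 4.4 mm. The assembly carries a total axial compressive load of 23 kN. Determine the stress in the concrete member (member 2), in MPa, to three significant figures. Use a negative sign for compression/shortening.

A_1 = 271.7 mm².
A_2 = 367.7 mm².
Equal strain + equilibrium ⇒ each member carries load in proportion to AE: A₁E₁ = 53530000 N, A₂E₂ = 8898000 N, ΣAE = 62430000 N.
σ₂ = P·E₂/ΣAE = -23000·24200/62430000 = -8.916 MPa.

-8.92 MPa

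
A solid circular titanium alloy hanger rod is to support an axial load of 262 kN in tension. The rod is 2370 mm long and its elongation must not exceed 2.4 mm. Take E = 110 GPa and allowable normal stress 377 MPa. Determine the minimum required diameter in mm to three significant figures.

54.7 mm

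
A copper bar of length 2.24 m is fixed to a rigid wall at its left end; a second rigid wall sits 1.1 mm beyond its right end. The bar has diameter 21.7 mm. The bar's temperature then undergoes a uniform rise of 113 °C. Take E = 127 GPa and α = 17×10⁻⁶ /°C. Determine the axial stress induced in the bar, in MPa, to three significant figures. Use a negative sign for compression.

-182 MPa

Free thermal expansion αLΔT = 17e-6 · 2240 · 113 = 4.303 mm.
The walls engage after the gap closes; constrained expansion = 4.303 − 1.1 = 3.203 mm.
The walls impose strain ε = −(3.203)/2240 = -1.4299e-03; σ = Eε = 127000 · -1.4299e-03 = -181.6 MPa.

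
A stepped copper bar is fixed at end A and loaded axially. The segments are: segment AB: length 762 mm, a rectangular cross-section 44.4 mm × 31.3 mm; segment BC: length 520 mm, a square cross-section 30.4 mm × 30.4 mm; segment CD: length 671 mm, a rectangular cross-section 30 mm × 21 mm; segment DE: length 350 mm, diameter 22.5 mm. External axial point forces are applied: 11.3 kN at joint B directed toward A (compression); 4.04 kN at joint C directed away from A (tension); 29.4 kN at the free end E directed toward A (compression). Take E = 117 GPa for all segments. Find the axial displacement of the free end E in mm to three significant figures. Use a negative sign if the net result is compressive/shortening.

-0.783 mm

Internal axial forces (sectioning from the free end, tension +): N_DE = -29.4 kN, N_CD = -29.4 kN, N_BC = -25.36 kN, N_AB = -36.66 kN.
A_AB = 1390 mm².
A_BC = 924.2 mm².
A_CD = 630 mm².
A_DE = 397.6 mm².
δ_AB = -36660·762/(1390·117000) = -0.1718 mm
δ_BC = -25360·520/(924.2·117000) = -0.122 mm
δ_CD = -29400·671/(630·117000) = -0.2676 mm
δ_DE = -29400·350/(397.6·117000) = -0.2212 mm
δ = Σδ_i = -0.7826 mm.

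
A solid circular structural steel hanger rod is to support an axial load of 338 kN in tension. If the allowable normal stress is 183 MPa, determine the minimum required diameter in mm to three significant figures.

Required area A ≥ P/σ_allow = 338000/183 = 1847 mm².
For a solid circular section, d ≥ √(4A/π) = 48.49 mm.

48.5 mm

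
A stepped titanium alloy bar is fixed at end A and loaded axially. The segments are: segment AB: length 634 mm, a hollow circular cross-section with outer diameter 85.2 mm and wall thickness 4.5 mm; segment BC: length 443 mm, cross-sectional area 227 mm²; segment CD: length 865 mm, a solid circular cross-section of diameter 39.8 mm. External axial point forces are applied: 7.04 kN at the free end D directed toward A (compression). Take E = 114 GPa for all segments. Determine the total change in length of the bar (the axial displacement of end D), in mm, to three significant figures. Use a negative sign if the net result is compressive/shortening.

Internal axial forces (sectioning from the free end, tension +): N_CD = -7.04 kN, N_BC = -7.04 kN, N_AB = -7.04 kN.
A_AB = 1141 mm².
A_CD = 1244 mm².
δ_AB = -7040·634/(1141·114000) = -0.03432 mm
δ_BC = -7040·443/(227·114000) = -0.1205 mm
δ_CD = -7040·865/(1244·114000) = -0.04294 mm
δ = Σδ_i = -0.1978 mm.

-0.198 mm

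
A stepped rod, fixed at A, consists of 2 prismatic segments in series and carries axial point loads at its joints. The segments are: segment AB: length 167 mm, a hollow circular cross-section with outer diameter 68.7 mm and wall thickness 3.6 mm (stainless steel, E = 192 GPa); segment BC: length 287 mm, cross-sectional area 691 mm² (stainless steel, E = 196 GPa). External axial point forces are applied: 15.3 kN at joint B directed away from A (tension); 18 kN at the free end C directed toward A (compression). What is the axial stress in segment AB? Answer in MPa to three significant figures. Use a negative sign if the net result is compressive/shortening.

Internal axial forces (sectioning from the free end, tension +): N_BC = -18 kN, N_AB = -2.7 kN.
A_AB = 736.3 mm².
σ_AB = N_AB/A_AB = -2700/736.3 = -3.667 MPa.

-3.67 MPa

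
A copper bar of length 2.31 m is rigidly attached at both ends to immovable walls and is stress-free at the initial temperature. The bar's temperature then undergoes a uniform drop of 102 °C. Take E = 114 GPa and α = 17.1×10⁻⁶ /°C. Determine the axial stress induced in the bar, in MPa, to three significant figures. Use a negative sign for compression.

Free thermal expansion αLΔT = 17.1e-6 · 2310 · -102 = -4.029 mm.
The walls impose strain ε = −(-4.029)/2310 = 1.7442e-03; σ = Eε = 114000 · 1.7442e-03 = 198.8 MPa.

199 MPa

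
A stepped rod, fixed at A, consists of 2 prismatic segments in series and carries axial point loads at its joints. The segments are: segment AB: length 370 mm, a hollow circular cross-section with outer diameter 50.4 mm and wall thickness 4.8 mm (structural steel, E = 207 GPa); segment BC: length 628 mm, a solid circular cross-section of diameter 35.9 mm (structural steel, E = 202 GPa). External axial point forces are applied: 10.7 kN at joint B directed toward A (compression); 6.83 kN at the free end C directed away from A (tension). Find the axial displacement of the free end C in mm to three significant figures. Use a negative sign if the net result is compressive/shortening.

0.0109 mm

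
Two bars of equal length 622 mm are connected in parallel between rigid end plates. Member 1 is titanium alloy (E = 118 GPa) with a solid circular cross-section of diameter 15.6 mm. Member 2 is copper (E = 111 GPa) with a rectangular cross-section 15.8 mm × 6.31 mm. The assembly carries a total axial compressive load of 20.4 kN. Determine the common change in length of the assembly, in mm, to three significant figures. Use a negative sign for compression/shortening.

A_1 = 191.1 mm².
A_2 = 99.7 mm².
Equal strain + equilibrium ⇒ each member carries load in proportion to AE: A₁E₁ = 22550000 N, A₂E₂ = 11070000 N, ΣAE = 33620000 N.
δ = PL/ΣAE = -20400·622/33620000 = -0.3774 mm.

-0.377 mm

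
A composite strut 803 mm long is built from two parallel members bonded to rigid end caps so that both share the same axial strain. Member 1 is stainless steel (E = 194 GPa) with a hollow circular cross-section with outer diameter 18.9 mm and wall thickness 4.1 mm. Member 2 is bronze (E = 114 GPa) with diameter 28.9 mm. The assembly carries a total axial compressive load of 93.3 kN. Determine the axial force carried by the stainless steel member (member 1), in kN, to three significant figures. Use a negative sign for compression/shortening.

-30.9 kN

A_1 = 190.6 mm².
A_2 = 656 mm².
Equal strain + equilibrium ⇒ each member carries load in proportion to AE: A₁E₁ = 36980000 N, A₂E₂ = 74780000 N, ΣAE = 111800000 N.
F₁ = P·A₁E₁/ΣAE = -93300·36980000/111800000 = -30870 N.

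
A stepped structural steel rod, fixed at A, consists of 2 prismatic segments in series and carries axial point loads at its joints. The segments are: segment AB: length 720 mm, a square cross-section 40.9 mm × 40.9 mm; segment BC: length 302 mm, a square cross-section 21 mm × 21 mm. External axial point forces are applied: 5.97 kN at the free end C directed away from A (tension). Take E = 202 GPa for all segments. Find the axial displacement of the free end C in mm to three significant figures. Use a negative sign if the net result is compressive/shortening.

0.0330 mm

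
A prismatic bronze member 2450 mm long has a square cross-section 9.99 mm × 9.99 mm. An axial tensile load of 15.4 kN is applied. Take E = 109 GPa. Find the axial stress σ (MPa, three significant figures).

154 MPa

A = 99.8 mm².
σ = N/A = 15400/99.8 = 154.3 MPa.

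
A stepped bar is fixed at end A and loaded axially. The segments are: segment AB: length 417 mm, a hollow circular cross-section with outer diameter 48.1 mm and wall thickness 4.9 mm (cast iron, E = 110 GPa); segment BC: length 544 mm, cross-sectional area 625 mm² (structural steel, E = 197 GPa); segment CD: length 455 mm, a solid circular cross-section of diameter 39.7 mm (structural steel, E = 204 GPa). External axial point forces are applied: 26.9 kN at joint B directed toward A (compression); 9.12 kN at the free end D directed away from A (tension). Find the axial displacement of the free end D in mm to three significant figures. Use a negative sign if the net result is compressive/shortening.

-0.0446 mm

Internal axial forces (sectioning from the free end, tension +): N_CD = 9.12 kN, N_BC = 9.12 kN, N_AB = -17.78 kN.
A_AB = 665 mm².
A_CD = 1238 mm².
δ_AB = -17780·417/(665·110000) = -0.1014 mm
δ_BC = 9120·544/(625·197000) = 0.04029 mm
δ_CD = 9120·455/(1238·204000) = 0.01643 mm
δ = Σδ_i = -0.04463 mm.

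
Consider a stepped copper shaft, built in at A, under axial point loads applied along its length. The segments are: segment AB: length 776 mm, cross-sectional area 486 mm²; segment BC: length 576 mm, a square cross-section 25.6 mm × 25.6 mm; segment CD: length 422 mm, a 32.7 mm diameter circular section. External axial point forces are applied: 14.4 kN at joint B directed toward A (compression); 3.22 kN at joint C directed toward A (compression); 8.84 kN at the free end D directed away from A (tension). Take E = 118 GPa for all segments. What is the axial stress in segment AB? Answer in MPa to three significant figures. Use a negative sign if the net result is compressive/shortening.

Internal axial forces (sectioning from the free end, tension +): N_CD = 8.84 kN, N_BC = 5.62 kN, N_AB = -8.78 kN.
σ_AB = N_AB/A_AB = -8780/486 = -18.07 MPa.

-18.1 MPa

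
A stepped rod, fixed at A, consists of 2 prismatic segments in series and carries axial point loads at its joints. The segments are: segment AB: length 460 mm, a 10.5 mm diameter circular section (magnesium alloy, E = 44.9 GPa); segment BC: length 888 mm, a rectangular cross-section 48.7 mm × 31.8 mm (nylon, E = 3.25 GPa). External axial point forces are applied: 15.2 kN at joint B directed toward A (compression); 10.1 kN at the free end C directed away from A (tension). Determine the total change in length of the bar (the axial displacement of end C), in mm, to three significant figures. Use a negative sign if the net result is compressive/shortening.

Internal axial forces (sectioning from the free end, tension +): N_BC = 10.1 kN, N_AB = -5.1 kN.
A_AB = 86.59 mm².
A_BC = 1549 mm².
δ_AB = -5100·460/(86.59·44900) = -0.6034 mm
δ_BC = 10100·888/(1549·3250) = 1.782 mm
δ = Σδ_i = 1.179 mm.

1.18 mm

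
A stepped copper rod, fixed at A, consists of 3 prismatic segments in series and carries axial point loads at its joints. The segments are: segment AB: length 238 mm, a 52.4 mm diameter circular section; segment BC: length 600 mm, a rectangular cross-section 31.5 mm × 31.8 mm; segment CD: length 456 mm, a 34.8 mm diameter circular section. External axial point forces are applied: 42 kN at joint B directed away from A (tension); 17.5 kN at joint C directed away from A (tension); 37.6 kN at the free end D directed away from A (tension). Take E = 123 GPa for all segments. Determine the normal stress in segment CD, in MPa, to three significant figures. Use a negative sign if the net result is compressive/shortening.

39.5 MPa

Internal axial forces (sectioning from the free end, tension +): N_CD = 37.6 kN, N_BC = 55.1 kN, N_AB = 97.1 kN.
A_CD = 951.1 mm².
σ_CD = N_CD/A_CD = 37600/951.1 = 39.53 MPa.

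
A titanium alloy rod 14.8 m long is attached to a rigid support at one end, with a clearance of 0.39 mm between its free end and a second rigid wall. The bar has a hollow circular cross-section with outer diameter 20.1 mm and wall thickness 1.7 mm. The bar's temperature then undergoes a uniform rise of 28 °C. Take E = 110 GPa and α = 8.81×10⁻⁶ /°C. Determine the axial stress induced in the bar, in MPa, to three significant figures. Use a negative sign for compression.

-24.2 MPa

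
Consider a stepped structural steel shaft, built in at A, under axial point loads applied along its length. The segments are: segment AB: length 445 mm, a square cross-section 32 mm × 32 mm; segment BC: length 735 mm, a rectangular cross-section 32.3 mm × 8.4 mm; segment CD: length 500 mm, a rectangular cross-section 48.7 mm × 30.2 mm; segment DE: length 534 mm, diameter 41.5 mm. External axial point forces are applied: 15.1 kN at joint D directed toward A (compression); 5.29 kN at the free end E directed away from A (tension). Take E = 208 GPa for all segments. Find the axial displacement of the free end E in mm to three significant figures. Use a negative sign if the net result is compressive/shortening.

-0.154 mm

Internal axial forces (sectioning from the free end, tension +): N_DE = 5.29 kN, N_CD = -9.81 kN, N_BC = -9.81 kN, N_AB = -9.81 kN.
A_AB = 1024 mm².
A_BC = 271.3 mm².
A_CD = 1471 mm².
A_DE = 1353 mm².
δ_AB = -9810·445/(1024·208000) = -0.0205 mm
δ_BC = -9810·735/(271.3·208000) = -0.1278 mm
δ_CD = -9810·500/(1471·208000) = -0.01603 mm
δ_DE = 5290·534/(1353·208000) = 0.01004 mm
δ = Σδ_i = -0.1543 mm.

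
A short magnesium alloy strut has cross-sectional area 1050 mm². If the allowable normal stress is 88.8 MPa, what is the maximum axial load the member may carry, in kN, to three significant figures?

93.2 kN

P_max = σ_allow · A = 88.8 · 1050 = 93240 N = 93.24 kN.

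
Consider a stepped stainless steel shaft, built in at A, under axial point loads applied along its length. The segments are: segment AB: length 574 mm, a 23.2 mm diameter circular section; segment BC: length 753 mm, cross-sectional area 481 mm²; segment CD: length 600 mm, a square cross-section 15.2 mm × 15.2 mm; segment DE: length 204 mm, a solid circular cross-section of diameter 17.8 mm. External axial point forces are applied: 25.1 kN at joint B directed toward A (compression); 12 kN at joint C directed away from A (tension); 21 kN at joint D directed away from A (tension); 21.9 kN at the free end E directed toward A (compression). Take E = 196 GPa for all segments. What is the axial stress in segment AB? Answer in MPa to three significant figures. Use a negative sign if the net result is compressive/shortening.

-33.1 MPa

Internal axial forces (sectioning from the free end, tension +): N_DE = -21.9 kN, N_CD = -0.9 kN, N_BC = 11.1 kN, N_AB = -14 kN.
A_AB = 422.7 mm².
σ_AB = N_AB/A_AB = -14000/422.7 = -33.12 MPa.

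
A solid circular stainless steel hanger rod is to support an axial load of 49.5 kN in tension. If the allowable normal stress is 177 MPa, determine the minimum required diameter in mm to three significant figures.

Required area A ≥ P/σ_allow = 49500/177 = 279.7 mm².
For a solid circular section, d ≥ √(4A/π) = 18.87 mm.

18.9 mm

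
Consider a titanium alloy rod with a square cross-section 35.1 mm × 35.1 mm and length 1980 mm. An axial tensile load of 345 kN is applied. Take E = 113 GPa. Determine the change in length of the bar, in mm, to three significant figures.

4.91 mm

A = 1232 mm².
δ_mech = NL/(AE) = 345000·1980/(1232·113000) = 4.907 mm.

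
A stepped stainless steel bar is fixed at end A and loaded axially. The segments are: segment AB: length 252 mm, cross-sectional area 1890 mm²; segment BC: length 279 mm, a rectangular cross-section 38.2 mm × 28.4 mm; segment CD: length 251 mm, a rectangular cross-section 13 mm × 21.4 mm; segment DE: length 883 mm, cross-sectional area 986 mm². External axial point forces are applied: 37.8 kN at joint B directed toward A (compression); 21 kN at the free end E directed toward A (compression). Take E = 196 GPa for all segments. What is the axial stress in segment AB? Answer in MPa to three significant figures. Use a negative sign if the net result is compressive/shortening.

Internal axial forces (sectioning from the free end, tension +): N_DE = -21 kN, N_CD = -21 kN, N_BC = -21 kN, N_AB = -58.8 kN.
σ_AB = N_AB/A_AB = -58800/1890 = -31.11 MPa.

-31.1 MPa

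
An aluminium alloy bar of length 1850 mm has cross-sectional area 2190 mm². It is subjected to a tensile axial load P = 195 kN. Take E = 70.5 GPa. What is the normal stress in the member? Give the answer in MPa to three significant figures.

89.0 MPa

σ = N/A = 195000/2190 = 89.04 MPa.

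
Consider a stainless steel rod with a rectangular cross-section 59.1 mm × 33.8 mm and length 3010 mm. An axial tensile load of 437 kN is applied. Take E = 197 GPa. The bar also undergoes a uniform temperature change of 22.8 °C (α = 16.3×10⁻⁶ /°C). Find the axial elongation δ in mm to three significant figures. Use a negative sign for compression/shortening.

4.46 mm

A = 1998 mm².
δ_mech = NL/(AE) = 437000·3010/(1998·197000) = 3.343 mm.
δ_thermal = αLΔT = 16.3e-6·3010·22.8 = 1.119 mm.
δ = δ_mech + δ_thermal = 4.461 mm.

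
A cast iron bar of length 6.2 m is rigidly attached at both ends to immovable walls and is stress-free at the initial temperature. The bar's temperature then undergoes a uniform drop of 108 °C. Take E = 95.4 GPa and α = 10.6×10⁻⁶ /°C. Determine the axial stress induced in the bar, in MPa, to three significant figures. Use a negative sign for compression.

109 MPa

Free thermal expansion αLΔT = 10.6e-6 · 6200 · -108 = -7.098 mm.
The walls impose strain ε = −(-7.098)/6200 = 1.1448e-03; σ = Eε = 95400 · 1.1448e-03 = 109.2 MPa.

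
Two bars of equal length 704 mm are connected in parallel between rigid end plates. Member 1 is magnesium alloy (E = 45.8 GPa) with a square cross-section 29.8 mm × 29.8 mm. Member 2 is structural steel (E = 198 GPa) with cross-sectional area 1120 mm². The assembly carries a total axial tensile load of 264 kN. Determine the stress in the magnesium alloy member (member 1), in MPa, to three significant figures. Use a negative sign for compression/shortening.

46.1 MPa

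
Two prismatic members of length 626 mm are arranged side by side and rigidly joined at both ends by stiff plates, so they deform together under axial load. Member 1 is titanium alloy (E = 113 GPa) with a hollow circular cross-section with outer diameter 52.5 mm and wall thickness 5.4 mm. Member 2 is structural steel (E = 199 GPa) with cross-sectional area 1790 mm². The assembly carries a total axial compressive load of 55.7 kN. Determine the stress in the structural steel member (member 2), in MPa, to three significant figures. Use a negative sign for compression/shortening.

-24.8 MPa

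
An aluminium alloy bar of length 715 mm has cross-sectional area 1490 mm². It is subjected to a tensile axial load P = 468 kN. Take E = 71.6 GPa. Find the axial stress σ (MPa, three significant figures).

σ = N/A = 468000/1490 = 314.1 MPa.

314 MPa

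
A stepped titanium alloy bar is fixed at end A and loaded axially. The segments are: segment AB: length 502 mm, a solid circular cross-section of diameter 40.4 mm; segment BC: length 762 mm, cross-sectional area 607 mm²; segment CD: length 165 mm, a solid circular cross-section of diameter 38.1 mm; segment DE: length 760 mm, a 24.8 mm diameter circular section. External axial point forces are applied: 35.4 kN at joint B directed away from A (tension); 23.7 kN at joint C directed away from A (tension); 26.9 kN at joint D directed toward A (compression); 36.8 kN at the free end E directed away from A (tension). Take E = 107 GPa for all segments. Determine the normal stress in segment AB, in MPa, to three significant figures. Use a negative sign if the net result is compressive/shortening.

Internal axial forces (sectioning from the free end, tension +): N_DE = 36.8 kN, N_CD = 9.9 kN, N_BC = 33.6 kN, N_AB = 69 kN.
A_AB = 1282 mm².
σ_AB = N_AB/A_AB = 69000/1282 = 53.83 MPa.

53.8 MPa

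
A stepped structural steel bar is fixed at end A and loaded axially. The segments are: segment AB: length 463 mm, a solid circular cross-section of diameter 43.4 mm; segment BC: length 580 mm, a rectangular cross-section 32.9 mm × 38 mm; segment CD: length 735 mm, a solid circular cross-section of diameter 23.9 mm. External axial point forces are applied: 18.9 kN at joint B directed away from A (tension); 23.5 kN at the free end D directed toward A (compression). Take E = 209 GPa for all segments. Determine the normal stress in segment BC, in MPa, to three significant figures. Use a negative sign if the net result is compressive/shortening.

-18.8 MPa

Internal axial forces (sectioning from the free end, tension +): N_CD = -23.5 kN, N_BC = -23.5 kN, N_AB = -4.6 kN.
A_BC = 1250 mm².
σ_BC = N_BC/A_BC = -23500/1250 = -18.8 MPa.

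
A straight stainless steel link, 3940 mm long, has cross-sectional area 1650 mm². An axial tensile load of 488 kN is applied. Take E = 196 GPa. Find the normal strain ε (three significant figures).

0.00151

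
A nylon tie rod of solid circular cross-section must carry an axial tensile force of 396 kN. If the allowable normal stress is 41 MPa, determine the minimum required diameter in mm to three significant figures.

Required area A ≥ P/σ_allow = 396000/41 = 9659 mm².
For a solid circular section, d ≥ √(4A/π) = 110.9 mm.

111 mm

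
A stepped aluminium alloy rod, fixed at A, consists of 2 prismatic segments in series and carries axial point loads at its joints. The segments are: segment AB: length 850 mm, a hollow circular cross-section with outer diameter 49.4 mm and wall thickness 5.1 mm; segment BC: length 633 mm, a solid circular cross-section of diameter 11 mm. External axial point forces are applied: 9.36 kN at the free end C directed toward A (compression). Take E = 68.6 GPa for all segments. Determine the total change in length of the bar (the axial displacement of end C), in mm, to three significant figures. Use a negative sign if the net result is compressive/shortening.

Internal axial forces (sectioning from the free end, tension +): N_BC = -9.36 kN, N_AB = -9.36 kN.
A_AB = 709.8 mm².
A_BC = 95.03 mm².
δ_AB = -9360·850/(709.8·68600) = -0.1634 mm
δ_BC = -9360·633/(95.03·68600) = -0.9088 mm
δ = Σδ_i = -1.072 mm.

-1.07 mm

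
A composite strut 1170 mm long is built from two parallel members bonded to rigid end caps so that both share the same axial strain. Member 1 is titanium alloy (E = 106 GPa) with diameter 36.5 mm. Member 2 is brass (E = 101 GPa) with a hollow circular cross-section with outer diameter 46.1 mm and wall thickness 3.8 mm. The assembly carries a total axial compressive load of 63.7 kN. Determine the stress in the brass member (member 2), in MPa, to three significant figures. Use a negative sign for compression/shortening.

A_1 = 1046 mm².
A_2 = 505 mm².
Equal strain + equilibrium ⇒ each member carries load in proportion to AE: A₁E₁ = 110900000 N, A₂E₂ = 51000000 N, ΣAE = 161900000 N.
σ₂ = P·E₂/ΣAE = -63700·101000/161900000 = -39.73 MPa.

-39.7 MPa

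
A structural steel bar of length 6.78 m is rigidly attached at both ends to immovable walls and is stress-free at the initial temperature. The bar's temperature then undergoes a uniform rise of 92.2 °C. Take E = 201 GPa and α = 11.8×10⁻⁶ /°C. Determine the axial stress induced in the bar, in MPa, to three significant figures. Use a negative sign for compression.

-219 MPa

Free thermal expansion αLΔT = 11.8e-6 · 6780 · 92.2 = 7.376 mm.
The walls impose strain ε = −(7.376)/6780 = -1.0880e-03; σ = Eε = 201000 · -1.0880e-03 = -218.7 MPa.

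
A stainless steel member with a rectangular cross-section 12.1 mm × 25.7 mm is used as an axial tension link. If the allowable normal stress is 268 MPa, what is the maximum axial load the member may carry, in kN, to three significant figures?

A = 311 mm².
P_max = σ_allow · A = 268 · 311 = 83340 N = 83.34 kN.

83.3 kN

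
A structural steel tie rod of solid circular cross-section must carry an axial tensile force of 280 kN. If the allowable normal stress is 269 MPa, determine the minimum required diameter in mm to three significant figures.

Required area A ≥ P/σ_allow = 280000/269 = 1041 mm².
For a solid circular section, d ≥ √(4A/π) = 36.4 mm.

36.4 mm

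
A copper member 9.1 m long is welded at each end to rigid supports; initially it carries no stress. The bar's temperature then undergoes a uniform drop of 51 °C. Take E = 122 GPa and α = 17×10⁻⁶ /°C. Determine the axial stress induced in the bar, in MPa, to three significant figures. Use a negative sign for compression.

106 MPa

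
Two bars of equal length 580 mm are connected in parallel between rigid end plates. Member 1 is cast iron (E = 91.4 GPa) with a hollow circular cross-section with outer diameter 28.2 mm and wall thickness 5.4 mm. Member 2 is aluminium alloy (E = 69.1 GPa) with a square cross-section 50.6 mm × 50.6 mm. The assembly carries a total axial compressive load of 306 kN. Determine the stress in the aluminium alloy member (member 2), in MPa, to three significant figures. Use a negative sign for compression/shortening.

-99.6 MPa

A_1 = 386.8 mm².
A_2 = 2560 mm².
Equal strain + equilibrium ⇒ each member carries load in proportion to AE: A₁E₁ = 35350000 N, A₂E₂ = 176900000 N, ΣAE = 212300000 N.
σ₂ = P·E₂/ΣAE = -306000·69100/212300000 = -99.61 MPa.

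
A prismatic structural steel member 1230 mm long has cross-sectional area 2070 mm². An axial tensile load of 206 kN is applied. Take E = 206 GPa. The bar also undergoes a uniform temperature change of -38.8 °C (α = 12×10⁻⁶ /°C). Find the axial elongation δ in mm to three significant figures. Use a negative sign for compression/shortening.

δ_mech = NL/(AE) = 206000·1230/(2070·206000) = 0.5942 mm.
δ_thermal = αLΔT = 12e-6·1230·-38.8 = -0.5727 mm.
δ = δ_mech + δ_thermal = 0.02151 mm.

0.0215 mm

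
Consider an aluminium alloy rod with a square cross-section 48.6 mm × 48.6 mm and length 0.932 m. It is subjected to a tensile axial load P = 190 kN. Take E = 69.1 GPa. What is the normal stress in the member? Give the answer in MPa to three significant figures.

80.4 MPa

A = 2362 mm².
σ = N/A = 190000/2362 = 80.44 MPa.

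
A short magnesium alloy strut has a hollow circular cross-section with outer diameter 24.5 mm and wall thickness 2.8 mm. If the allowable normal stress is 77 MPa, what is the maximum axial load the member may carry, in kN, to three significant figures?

A = 190.9 mm².
P_max = σ_allow · A = 77 · 190.9 = 14700 N = 14.7 kN.

14.7 kN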